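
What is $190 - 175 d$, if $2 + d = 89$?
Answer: $-15035$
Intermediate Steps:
$d = 87$ ($d = -2 + 89 = 87$)
$190 - 175 d = 190 - 15225 = -15035$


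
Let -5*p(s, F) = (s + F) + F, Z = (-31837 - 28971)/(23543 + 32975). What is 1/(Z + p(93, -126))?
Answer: 12845/394651 ≈ 0.032548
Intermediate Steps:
Z = -2764/2569 (Z = -60808/56518 = -60808*1/56518 = -2764/2569 ≈ -1.0759)
p(s, F) = -2*F/5 - s/5 (p(s, F) = -((s + F) + F)/5 = -((F + s) + F)/5 = -(s + 2*F)/5 = -2*F/5 - s/5)
1/(Z + p(93, -126)) = 1/(-2764/2569 + (-⅖*(-126) - ⅕*93)) = 1/(-2764/2569 + (252/5 - 93/5)) = 1/(-2764/2569 + 159/5) = 1/(394651/12845) = 12845/394651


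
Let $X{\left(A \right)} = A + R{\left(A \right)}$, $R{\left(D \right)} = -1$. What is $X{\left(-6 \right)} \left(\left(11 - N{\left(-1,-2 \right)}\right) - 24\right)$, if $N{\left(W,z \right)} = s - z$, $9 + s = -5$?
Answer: $7$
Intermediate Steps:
$s = -14$ ($s = -9 - 5 = -14$)
$N{\left(W,z \right)} = -14 - z$
$X{\left(A \right)} = -1 + A$ ($X{\left(A \right)} = A - 1 = -1 + A$)
$X{\left(-6 \right)} \left(\left(11 - N{\left(-1,-2 \right)}\right) - 24\right) = \left(-1 - 6\right) \left(\left(11 - \left(-14 - -2\right)\right) - 24\right) = - 7 \left(\left(11 - \left(-14 + 2\right)\right) - 24\right) = - 7 \left(\left(11 - -12\right) - 24\right) = - 7 \left(\left(11 + 12\right) - 24\right) = - 7 \left(23 - 24\right) = \left(-7\right) \left(-1\right) = 7$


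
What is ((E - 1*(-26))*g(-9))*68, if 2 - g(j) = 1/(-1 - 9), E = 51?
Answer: 54978/5 ≈ 10996.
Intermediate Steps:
g(j) = 21/10 (g(j) = 2 - 1/(-1 - 9) = 2 - 1/(-10) = 2 - 1*(-⅒) = 2 + ⅒ = 21/10)
((E - 1*(-26))*g(-9))*68 = ((51 - 1*(-26))*(21/10))*68 = ((51 + 26)*(21/10))*68 = (77*(21/10))*68 = (1617/10)*68 = 54978/5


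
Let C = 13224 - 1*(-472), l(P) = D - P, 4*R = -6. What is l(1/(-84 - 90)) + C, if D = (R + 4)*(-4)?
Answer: 2381365/174 ≈ 13686.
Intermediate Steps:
R = -3/2 (R = (1/4)*(-6) = -3/2 ≈ -1.5000)
D = -10 (D = (-3/2 + 4)*(-4) = (5/2)*(-4) = -10)
l(P) = -10 - P
C = 13696 (C = 13224 + 472 = 13696)
l(1/(-84 - 90)) + C = (-10 - 1/(-84 - 90)) + 13696 = (-10 - 1/(-174)) + 13696 = (-10 - 1*(-1/174)) + 13696 = (-10 + 1/174) + 13696 = -1739/174 + 13696 = 2381365/174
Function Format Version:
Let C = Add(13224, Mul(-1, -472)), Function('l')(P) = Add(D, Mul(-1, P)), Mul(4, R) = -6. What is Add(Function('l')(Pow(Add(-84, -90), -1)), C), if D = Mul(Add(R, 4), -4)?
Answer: Rational(2381365, 174) ≈ 13686.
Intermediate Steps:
R = Rational(-3, 2) (R = Mul(Rational(1, 4), -6) = Rational(-3, 2) ≈ -1.5000)
D = -10 (D = Mul(Add(Rational(-3, 2), 4), -4) = Mul(Rational(5, 2), -4) = -10)
Function('l')(P) = Add(-10, Mul(-1, P))
C = 13696 (C = Add(13224, 472) = 13696)
Add(Function('l')(Pow(Add(-84, -90), -1)), C) = Add(Add(-10, Mul(-1, Pow(Add(-84, -90), -1))), 13696) = Add(Add(-10, Mul(-1, Pow(-174, -1))), 13696) = Add(Add(-10, Mul(-1, Rational(-1, 174))), 13696) = Add(Add(-10, Rational(1, 174)), 13696) = Add(Rational(-1739, 174), 13696) = Rational(2381365, 174)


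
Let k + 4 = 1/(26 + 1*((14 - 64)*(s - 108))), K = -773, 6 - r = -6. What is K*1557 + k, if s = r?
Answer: -5808404689/4826 ≈ -1.2036e+6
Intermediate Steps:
r = 12 (r = 6 - 1*(-6) = 6 + 6 = 12)
s = 12
k = -19303/4826 (k = -4 + 1/(26 + 1*((14 - 64)*(12 - 108))) = -4 + 1/(26 + 1*(-50*(-96))) = -4 + 1/(26 + 1*4800) = -4 + 1/(26 + 4800) = -4 + 1/4826 = -19303/4826 ≈ -3.9998)
K*1557 + k = -773*1557 - 19303/4826 = -1203561 - 19303/4826 = -5808404689/4826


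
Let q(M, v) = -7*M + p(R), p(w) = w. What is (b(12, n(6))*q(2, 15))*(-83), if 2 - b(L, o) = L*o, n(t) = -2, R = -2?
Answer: 34528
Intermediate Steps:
q(M, v) = -2 - 7*M (q(M, v) = -7*M - 2 = -2 - 7*M)
b(L, o) = 2 - L*o
(b(12, n(6))*q(2, 15))*(-83) = ((2 - 1*12*(-2))*(-2 - 7*2))*(-83) = ((2 + 24)*(-2 - 14))*(-83) = (26*(-16))*(-83) = -416*(-83) = 34528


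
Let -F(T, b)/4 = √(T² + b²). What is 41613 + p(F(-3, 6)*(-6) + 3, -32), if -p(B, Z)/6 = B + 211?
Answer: 40329 - 432*√5 ≈ 39363.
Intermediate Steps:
F(T, b) = -4*√(T² + b²)
p(B, Z) = -1266 - 6*B (p(B, Z) = -6*(B + 211) = -6*(211 + B) = -1266 - 6*B)
41613 + p(F(-3, 6)*(-6) + 3, -32) = 41613 + (-1266 - 6*(-4*√((-3)² + 6²)*(-6) + 3)) = 41613 + (-1266 - 6*(-4*√(9 + 36)*(-6) + 3)) = 41613 + (-1266 - 6*(-12*√5*(-6) + 3)) = 41613 + (-1266 - 6*(72*√5 + 3)) = 41613 + (-1266 - 6*(3 + 72*√5)) = 41613 + (-1266 + (-18 - 432*√5)) = 41613 + (-1284 - 432*√5) = 40329 - 432*√5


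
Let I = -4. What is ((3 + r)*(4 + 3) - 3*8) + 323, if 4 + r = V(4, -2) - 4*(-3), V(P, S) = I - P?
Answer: 320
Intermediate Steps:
V(P, S) = -4 - P
r = 0 (r = -4 + ((-4 - 1*4) - 4*(-3)) = -4 + ((-4 - 4) + 12) = -4 + (-8 + 12) = -4 + 4 = 0)
((3 + r)*(4 + 3) - 3*8) + 323 = ((3 + 0)*(4 + 3) - 3*8) + 323 = (3*7 - 24) + 323 = (21 - 24) + 323 = -3 + 323 = 320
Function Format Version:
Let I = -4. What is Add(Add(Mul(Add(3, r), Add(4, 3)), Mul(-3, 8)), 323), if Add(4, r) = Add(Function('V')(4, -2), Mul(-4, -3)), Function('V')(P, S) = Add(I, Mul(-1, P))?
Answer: 320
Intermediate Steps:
Function('V')(P, S) = Add(-4, Mul(-1, P))
r = 0 (r = Add(-4, Add(Add(-4, Mul(-1, 4)), Mul(-4, -3))) = Add(-4, Add(Add(-4, -4), 12)) = Add(-4, Add(-8, 12)) = Add(-4, 4) = 0)
Add(Add(Mul(Add(3, r), Add(4, 3)), Mul(-3, 8)), 323) = Add(Add(Mul(Add(3, 0), Add(4, 3)), Mul(-3, 8)), 323) = Add(Add(Mul(3, 7), -24), 323) = Add(Add(21, -24), 323) = Add(-3, 323) = 320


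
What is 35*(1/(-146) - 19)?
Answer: -97125/146 ≈ -665.24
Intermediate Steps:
35*(1/(-146) - 19) = 35*(-1/146 - 19) = 35*(-2775/146) = -97125/146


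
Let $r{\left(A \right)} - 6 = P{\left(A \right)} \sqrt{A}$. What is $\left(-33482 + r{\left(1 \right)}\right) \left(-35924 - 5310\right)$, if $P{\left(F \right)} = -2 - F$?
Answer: $1380473086$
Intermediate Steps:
$r{\left(A \right)} = 6 + \sqrt{A} \left(-2 - A\right)$ ($r{\left(A \right)} = 6 + \left(-2 - A\right) \sqrt{A} = 6 + \sqrt{A} \left(-2 - A\right)$)
$\left(-33482 + r{\left(1 \right)}\right) \left(-35924 - 5310\right) = \left(-33482 + \left(6 - \sqrt{1} \left(2 + 1\right)\right)\right) \left(-35924 - 5310\right) = \left(-33482 + \left(6 - 1 \cdot 3\right)\right) \left(-41234\right) = \left(-33482 + \left(6 - 3\right)\right) \left(-41234\right) = \left(-33482 + 3\right) \left(-41234\right) = \left(-33479\right) \left(-41234\right) = 1380473086$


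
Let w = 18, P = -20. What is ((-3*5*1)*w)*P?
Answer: 5400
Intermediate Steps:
((-3*5*1)*w)*P = ((-3*5*1)*18)*(-20) = (-15*1*18)*(-20) = -15*18*(-20) = -270*(-20) = 5400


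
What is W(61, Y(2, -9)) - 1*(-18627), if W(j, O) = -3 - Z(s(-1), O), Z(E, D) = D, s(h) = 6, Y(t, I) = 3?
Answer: 18621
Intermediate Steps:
W(j, O) = -3 - O
W(61, Y(2, -9)) - 1*(-18627) = (-3 - 1*3) - 1*(-18627) = (-3 - 3) + 18627 = -6 + 18627 = 18621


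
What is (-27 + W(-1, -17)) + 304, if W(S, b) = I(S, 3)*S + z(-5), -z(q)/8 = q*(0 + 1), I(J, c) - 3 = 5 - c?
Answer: 312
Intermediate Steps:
I(J, c) = 8 - c (I(J, c) = 3 + (5 - c) = 8 - c)
z(q) = -8*q (z(q) = -8*q*(0 + 1) = -8*q)
W(S, b) = 40 + 5*S (W(S, b) = (8 - 1*3)*S - 8*(-5) = (8 - 3)*S + 40 = 5*S + 40 = 40 + 5*S)
(-27 + W(-1, -17)) + 304 = (-27 + (40 + 5*(-1))) + 304 = (-27 + (40 - 5)) + 304 = (-27 + 35) + 304 = 8 + 304 = 312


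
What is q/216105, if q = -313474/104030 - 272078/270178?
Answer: -28249513178/1518495135065175 ≈ -1.8604e-5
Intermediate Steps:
q = -28249513178/7026654335 (q = -313474*1/104030 - 272078*1/270178 = -156737/52015 - 136039/135089 = -28249513178/7026654335 ≈ -4.0203)
q/216105 = -28249513178/7026654335/216105 = -28249513178/7026654335*1/216105 = -28249513178/1518495135065175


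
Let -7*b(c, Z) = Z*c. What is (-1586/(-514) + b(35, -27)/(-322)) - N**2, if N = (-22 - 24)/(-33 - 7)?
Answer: 22241767/16550800 ≈ 1.3438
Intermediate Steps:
b(c, Z) = -Z*c/7
N = 23/20 (N = -46/(-40) = -46*(-1/40) = 23/20 ≈ 1.1500)
(-1586/(-514) + b(35, -27)/(-322)) - N**2 = (-1586/(-514) - 1/7*(-27)*35/(-322)) - (23/20)**2 = (-1586*(-1/514) + 135*(-1/322)) - 1*529/400 = (793/257 - 135/322) - 529/400 = 220651/82754 - 529/400 = 22241767/16550800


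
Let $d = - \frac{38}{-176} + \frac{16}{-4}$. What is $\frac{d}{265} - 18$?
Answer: $- \frac{420093}{23320} \approx -18.014$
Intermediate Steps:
$d = - \frac{333}{88}$ ($d = \left(-38\right) \left(- \frac{1}{176}\right) + 16 \left(- \frac{1}{4}\right) = \frac{19}{88} - 4 = - \frac{333}{88} \approx -3.7841$)
$\frac{d}{265} - 18 = \frac{1}{265} \left(- \frac{333}{88}\right) - 18 = - \frac{333}{23320} - 18 = - \frac{420093}{23320}$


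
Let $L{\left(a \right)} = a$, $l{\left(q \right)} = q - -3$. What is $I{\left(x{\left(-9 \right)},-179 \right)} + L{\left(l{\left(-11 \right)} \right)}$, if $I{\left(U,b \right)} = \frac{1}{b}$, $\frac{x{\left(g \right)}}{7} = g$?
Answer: $- \frac{1433}{179} \approx -8.0056$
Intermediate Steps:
$x{\left(g \right)} = 7 g$
$l{\left(q \right)} = 3 + q$ ($l{\left(q \right)} = q + 3 = 3 + q$)
$I{\left(x{\left(-9 \right)},-179 \right)} + L{\left(l{\left(-11 \right)} \right)} = \frac{1}{-179} + \left(3 - 11\right) = - \frac{1}{179} - 8 = - \frac{1433}{179}$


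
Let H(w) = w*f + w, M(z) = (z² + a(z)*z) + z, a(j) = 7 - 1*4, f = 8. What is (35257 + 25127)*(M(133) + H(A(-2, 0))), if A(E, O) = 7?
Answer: 1104061056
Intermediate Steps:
a(j) = 3 (a(j) = 7 - 4 = 3)
M(z) = z² + 4*z (M(z) = (z² + 3*z) + z = z² + 4*z)
H(w) = 9*w (H(w) = w*8 + w = 8*w + w = 9*w)
(35257 + 25127)*(M(133) + H(A(-2, 0))) = (35257 + 25127)*(133*(4 + 133) + 9*7) = 60384*(133*137 + 63) = 60384*(18221 + 63) = 60384*18284 = 1104061056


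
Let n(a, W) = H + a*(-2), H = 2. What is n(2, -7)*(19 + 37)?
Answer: -112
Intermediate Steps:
n(a, W) = 2 - 2*a (n(a, W) = 2 + a*(-2) = 2 - 2*a)
n(2, -7)*(19 + 37) = (2 - 2*2)*(19 + 37) = (2 - 4)*56 = -2*56 = -112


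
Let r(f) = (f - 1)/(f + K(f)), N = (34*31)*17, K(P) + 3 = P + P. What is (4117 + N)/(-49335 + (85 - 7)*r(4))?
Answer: -1695/3793 ≈ -0.44688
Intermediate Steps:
K(P) = -3 + 2*P (K(P) = -3 + (P + P) = -3 + 2*P)
N = 17918 (N = 1054*17 = 17918)
r(f) = (-1 + f)/(-3 + 3*f) (r(f) = (f - 1)/(f + (-3 + 2*f)) = (-1 + f)/(-3 + 3*f))
(4117 + N)/(-49335 + (85 - 7)*r(4)) = (4117 + 17918)/(-49335 + (85 - 7)*(1/3)) = 22035/(-49335 + 78*(1/3)) = 22035/(-49335 + 26) = 22035/(-49309) = 22035*(-1/49309) = -1695/3793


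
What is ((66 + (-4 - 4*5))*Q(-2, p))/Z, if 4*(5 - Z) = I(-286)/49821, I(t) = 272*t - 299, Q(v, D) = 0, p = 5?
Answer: 0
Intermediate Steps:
I(t) = -299 + 272*t
Z = 1074511/199284 (Z = 5 - (-299 + 272*(-286))/(4*49821) = 5 - (-299 - 77792)/(4*49821) = 5 - (-78091)/(4*49821) = 5 - 1/4*(-78091/49821) = 5 + 78091/199284 = 1074511/199284 ≈ 5.3919)
((66 + (-4 - 4*5))*Q(-2, p))/Z = ((66 + (-4 - 4*5))*0)/(1074511/199284) = ((66 + (-4 - 20))*0)*(199284/1074511) = ((66 - 24)*0)*(199284/1074511) = (42*0)*(199284/1074511) = 0*(199284/1074511) = 0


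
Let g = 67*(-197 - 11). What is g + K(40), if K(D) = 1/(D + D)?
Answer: -1114879/80 ≈ -13936.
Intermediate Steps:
g = -13936 (g = 67*(-208) = -13936)
K(D) = 1/(2*D)
g + K(40) = -13936 + (½)/40 = -13936 + (½)*(1/40) = -13936 + 1/80 = -1114879/80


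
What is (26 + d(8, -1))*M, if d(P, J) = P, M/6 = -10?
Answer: -2040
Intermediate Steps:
M = -60 (M = 6*(-10) = -60)
(26 + d(8, -1))*M = (26 + 8)*(-60) = 34*(-60) = -2040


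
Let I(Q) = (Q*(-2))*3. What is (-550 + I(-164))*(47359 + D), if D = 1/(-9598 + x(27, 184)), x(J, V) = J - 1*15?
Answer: 98514391941/4793 ≈ 2.0554e+7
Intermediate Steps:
x(J, V) = -15 + J (x(J, V) = J - 15 = -15 + J)
D = -1/9586 (D = 1/(-9598 + (-15 + 27)) = 1/(-9598 + 12) = 1/(-9586) = -1/9586 ≈ -0.00010432)
I(Q) = -6*Q (I(Q) = -2*Q*3 = -6*Q)
(-550 + I(-164))*(47359 + D) = (-550 - 6*(-164))*(47359 - 1/9586) = (-550 + 984)*(453983373/9586) = 434*(453983373/9586) = 98514391941/4793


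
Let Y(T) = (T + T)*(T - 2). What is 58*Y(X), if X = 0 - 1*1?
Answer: 348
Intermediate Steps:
X = -1 (X = 0 - 1 = -1)
Y(T) = 2*T*(-2 + T) (Y(T) = (2*T)*(-2 + T) = 2*T*(-2 + T))
58*Y(X) = 58*(2*(-1)*(-2 - 1)) = 58*(2*(-1)*(-3)) = 58*6 = 348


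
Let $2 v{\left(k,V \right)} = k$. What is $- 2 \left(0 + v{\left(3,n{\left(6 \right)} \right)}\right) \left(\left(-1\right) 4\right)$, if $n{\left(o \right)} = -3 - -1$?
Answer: $12$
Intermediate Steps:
$n{\left(o \right)} = -2$ ($n{\left(o \right)} = -3 + 1 = -2$)
$v{\left(k,V \right)} = \frac{k}{2}$
$- 2 \left(0 + v{\left(3,n{\left(6 \right)} \right)}\right) \left(\left(-1\right) 4\right) = - 2 \left(0 + \frac{1}{2} \cdot 3\right) \left(\left(-1\right) 4\right) = - 2 \left(0 + \frac{3}{2}\right) \left(-4\right) = \left(-2\right) \frac{3}{2} \left(-4\right) = \left(-3\right) \left(-4\right) = 12$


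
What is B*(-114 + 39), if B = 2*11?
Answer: -1650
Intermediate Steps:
B = 22
B*(-114 + 39) = 22*(-114 + 39) = 22*(-75) = -1650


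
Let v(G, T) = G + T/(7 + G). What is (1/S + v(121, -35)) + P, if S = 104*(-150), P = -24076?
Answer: -2989618133/124800 ≈ -23955.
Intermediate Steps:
S = -15600
(1/S + v(121, -35)) + P = (1/(-15600) + (-35 + 121² + 7*121)/(7 + 121)) - 24076 = (-1/15600 + (-35 + 14641 + 847)/128) - 24076 = (-1/15600 + (1/128)*15453) - 24076 = (-1/15600 + 15453/128) - 24076 = 15066667/124800 - 24076 = -2989618133/124800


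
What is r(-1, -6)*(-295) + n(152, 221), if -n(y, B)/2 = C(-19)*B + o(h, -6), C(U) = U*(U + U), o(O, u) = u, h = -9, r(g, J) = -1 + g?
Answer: -318522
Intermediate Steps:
C(U) = 2*U² (C(U) = U*(2*U) = 2*U²)
n(y, B) = 12 - 1444*B (n(y, B) = -2*((2*(-19)²)*B - 6) = -2*((2*361)*B - 6) = -2*(722*B - 6) = -2*(-6 + 722*B) = 12 - 1444*B)
r(-1, -6)*(-295) + n(152, 221) = (-1 - 1)*(-295) + (12 - 1444*221) = -2*(-295) + (12 - 319124) = 590 - 319112 = -318522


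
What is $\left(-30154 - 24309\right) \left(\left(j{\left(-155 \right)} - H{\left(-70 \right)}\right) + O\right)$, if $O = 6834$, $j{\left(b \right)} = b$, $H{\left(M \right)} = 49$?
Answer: $-361089690$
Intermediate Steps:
$\left(-30154 - 24309\right) \left(\left(j{\left(-155 \right)} - H{\left(-70 \right)}\right) + O\right) = \left(-30154 - 24309\right) \left(\left(-155 - 49\right) + 6834\right) = - 54463 \left(-204 + 6834\right) = \left(-54463\right) 6630 = -361089690$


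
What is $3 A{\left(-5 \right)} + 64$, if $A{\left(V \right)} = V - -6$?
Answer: $67$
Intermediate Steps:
$A{\left(V \right)} = 6 + V$ ($A{\left(V \right)} = V + 6 = 6 + V$)
$3 A{\left(-5 \right)} + 64 = 3 \left(6 - 5\right) + 64 = 3 \cdot 1 + 64 = 3 + 64 = 67$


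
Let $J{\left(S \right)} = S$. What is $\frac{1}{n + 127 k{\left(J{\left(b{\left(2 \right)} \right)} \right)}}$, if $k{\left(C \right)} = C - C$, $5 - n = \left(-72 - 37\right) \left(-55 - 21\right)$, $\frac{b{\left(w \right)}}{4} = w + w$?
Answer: $- \frac{1}{8279} \approx -0.00012079$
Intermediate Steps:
$b{\left(w \right)} = 8 w$ ($b{\left(w \right)} = 4 \left(w + w\right) = 4 \cdot 2 w = 8 w$)
$n = -8279$ ($n = 5 - \left(-72 - 37\right) \left(-55 - 21\right) = 5 - \left(-109\right) \left(-76\right) = 5 - 8284 = -8279$)
$k{\left(C \right)} = 0$
$\frac{1}{n + 127 k{\left(J{\left(b{\left(2 \right)} \right)} \right)}} = \frac{1}{-8279 + 127 \cdot 0} = \frac{1}{-8279 + 0} = \frac{1}{-8279} = - \frac{1}{8279}$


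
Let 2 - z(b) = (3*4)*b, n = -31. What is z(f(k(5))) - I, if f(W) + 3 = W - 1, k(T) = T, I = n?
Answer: 21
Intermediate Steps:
I = -31
f(W) = -4 + W (f(W) = -3 + (W - 1) = -3 + (-1 + W) = -4 + W)
z(b) = 2 - 12*b (z(b) = 2 - 3*4*b = 2 - 12*b)
z(f(k(5))) - I = (2 - 12*(-4 + 5)) - 1*(-31) = (2 - 12*1) + 31 = (2 - 12) + 31 = -10 + 31 = 21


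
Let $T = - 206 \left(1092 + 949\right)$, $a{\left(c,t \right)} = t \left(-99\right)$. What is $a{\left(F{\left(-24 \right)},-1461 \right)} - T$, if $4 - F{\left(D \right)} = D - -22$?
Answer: $565085$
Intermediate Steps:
$F{\left(D \right)} = -18 - D$ ($F{\left(D \right)} = 4 - \left(D - -22\right) = 4 - \left(D + 22\right) = 4 - \left(22 + D\right) = -18 - D$)
$a{\left(c,t \right)} = - 99 t$
$T = -420446$ ($T = \left(-206\right) 2041 = -420446$)
$a{\left(F{\left(-24 \right)},-1461 \right)} - T = \left(-99\right) \left(-1461\right) - -420446 = 144639 + 420446 = 565085$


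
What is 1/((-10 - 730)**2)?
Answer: 1/547600 ≈ 1.8262e-6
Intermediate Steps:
1/((-10 - 730)**2) = 1/((-740)**2) = 1/547600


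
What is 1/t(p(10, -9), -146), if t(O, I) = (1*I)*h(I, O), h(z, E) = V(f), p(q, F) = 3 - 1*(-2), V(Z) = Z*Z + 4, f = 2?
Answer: -1/1168 ≈ -0.00085616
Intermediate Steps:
V(Z) = 4 + Z**2 (V(Z) = Z**2 + 4 = 4 + Z**2)
p(q, F) = 5 (p(q, F) = 3 + 2 = 5)
h(z, E) = 8 (h(z, E) = 4 + 2**2 = 4 + 4 = 8)
t(O, I) = 8*I (t(O, I) = (1*I)*8 = I*8 = 8*I)
1/t(p(10, -9), -146) = 1/(8*(-146)) = 1/(-1168) = -1/1168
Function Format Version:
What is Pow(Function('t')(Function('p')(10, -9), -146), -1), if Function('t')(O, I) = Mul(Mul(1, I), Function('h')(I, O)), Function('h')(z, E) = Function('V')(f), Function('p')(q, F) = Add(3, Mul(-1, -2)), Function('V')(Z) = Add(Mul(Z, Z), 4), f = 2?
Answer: Rational(-1, 1168) ≈ -0.00085616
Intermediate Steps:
Function('V')(Z) = Add(4, Pow(Z, 2)) (Function('V')(Z) = Add(Pow(Z, 2), 4) = Add(4, Pow(Z, 2)))
Function('p')(q, F) = 5 (Function('p')(q, F) = Add(3, 2) = 5)
Function('h')(z, E) = 8 (Function('h')(z, E) = Add(4, Pow(2, 2)) = Add(4, 4) = 8)
Function('t')(O, I) = Mul(8, I) (Function('t')(O, I) = Mul(Mul(1, I), 8) = Mul(I, 8) = Mul(8, I))
Pow(Function('t')(Function('p')(10, -9), -146), -1) = Pow(Mul(8, -146), -1) = Pow(-1168, -1) = Rational(-1, 1168)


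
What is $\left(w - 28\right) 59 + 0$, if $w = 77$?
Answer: $2891$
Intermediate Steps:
$\left(w - 28\right) 59 + 0 = \left(77 - 28\right) 59 + 0 = 49 \cdot 59 + 0 = 2891 + 0 = 2891$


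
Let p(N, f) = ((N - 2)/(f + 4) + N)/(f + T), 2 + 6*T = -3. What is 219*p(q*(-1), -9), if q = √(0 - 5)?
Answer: -2628/295 + 5256*I*√5/295 ≈ -8.9085 + 39.84*I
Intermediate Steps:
T = -⅚ (T = -⅓ + (⅙)*(-3) = -⅓ - ½ = -⅚ ≈ -0.83333)
q = I*√5 (q = √(-5) = I*√5 ≈ 2.2361*I)
p(N, f) = (N + (-2 + N)/(4 + f))/(-⅚ + f) (p(N, f) = ((N - 2)/(f + 4) + N)/(f - ⅚) = ((-2 + N)/(4 + f) + N)/(-⅚ + f) = (N + (-2 + N)/(4 + f))/(-⅚ + f))
219*p(q*(-1), -9) = 219*(6*(-2 + 5*((I*√5)*(-1)) + ((I*√5)*(-1))*(-9))/(-20 + 6*(-9)² + 19*(-9))) = 219*(6*(-2 + 5*(-I*√5) - I*√5*(-9))/(-20 + 6*81 - 171)) = 219*(6*(-2 - 5*I*√5 + 9*I*√5)/(-20 + 486 - 171)) = 219*(6*(-2 + 4*I*√5)/295) = 219*(6*(1/295)*(-2 + 4*I*√5)) = 219*(-12/295 + 24*I*√5/295) = -2628/295 + 5256*I*√5/295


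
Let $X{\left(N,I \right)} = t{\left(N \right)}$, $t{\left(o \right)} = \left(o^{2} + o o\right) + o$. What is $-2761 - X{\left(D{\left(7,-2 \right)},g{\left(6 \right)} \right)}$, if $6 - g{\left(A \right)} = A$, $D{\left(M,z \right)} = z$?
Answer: $-2767$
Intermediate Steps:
$t{\left(o \right)} = o + 2 o^{2}$ ($t{\left(o \right)} = \left(o^{2} + o^{2}\right) + o = 2 o^{2} + o = o + 2 o^{2}$)
$g{\left(A \right)} = 6 - A$
$X{\left(N,I \right)} = N \left(1 + 2 N\right)$
$-2761 - X{\left(D{\left(7,-2 \right)},g{\left(6 \right)} \right)} = -2761 - - 2 \left(1 + 2 \left(-2\right)\right) = -2761 - - 2 \left(1 - 4\right) = -2761 - \left(-2\right) \left(-3\right) = -2761 - 6 = -2767$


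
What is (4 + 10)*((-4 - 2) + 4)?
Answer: -28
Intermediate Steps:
(4 + 10)*((-4 - 2) + 4) = 14*(-6 + 4) = 14*(-2) = -28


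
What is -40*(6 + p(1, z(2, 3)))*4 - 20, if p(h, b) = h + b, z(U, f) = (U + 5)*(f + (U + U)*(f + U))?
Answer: -26900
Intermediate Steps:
z(U, f) = (5 + U)*(f + 2*U*(U + f)) (z(U, f) = (5 + U)*(f + (2*U)*(U + f)) = (5 + U)*(f + 2*U*(U + f)))
p(h, b) = b + h
-40*(6 + p(1, z(2, 3)))*4 - 20 = -40*(6 + ((2*2³ + 5*3 + 10*2² + 2*3*2² + 11*2*3) + 1))*4 - 20 = -40*(6 + ((2*8 + 15 + 10*4 + 2*3*4 + 66) + 1))*4 - 20 = -40*(6 + ((16 + 15 + 40 + 24 + 66) + 1))*4 - 20 = -40*(6 + (161 + 1))*4 - 20 = -40*(6 + 162)*4 - 20 = -6720*4 - 20 = -40*672 - 20 = -26880 - 20 = -26900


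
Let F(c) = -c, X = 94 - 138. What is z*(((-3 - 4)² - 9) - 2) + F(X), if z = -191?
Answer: -7214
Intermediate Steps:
X = -44
z*(((-3 - 4)² - 9) - 2) + F(X) = -191*(((-3 - 4)² - 9) - 2) - 1*(-44) = -191*(((-7)² - 9) - 2) + 44 = -191*((49 - 9) - 2) + 44 = -191*(40 - 2) + 44 = -191*38 + 44 = -7258 + 44 = -7214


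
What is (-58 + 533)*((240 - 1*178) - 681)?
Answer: -294025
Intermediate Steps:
(-58 + 533)*((240 - 1*178) - 681) = 475*((240 - 178) - 681) = 475*(62 - 681) = 475*(-619) = -294025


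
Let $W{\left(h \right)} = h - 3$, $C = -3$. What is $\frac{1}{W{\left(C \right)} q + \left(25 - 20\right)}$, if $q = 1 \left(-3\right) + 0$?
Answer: $\frac{1}{23} \approx 0.043478$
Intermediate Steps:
$W{\left(h \right)} = -3 + h$ ($W{\left(h \right)} = h - 3 = -3 + h$)
$q = -3$ ($q = -3 + 0 = -3$)
$\frac{1}{W{\left(C \right)} q + \left(25 - 20\right)} = \frac{1}{\left(-3 - 3\right) \left(-3\right) + \left(25 - 20\right)} = \frac{1}{\left(-6\right) \left(-3\right) + 5} = \frac{1}{18 + 5} = \frac{1}{23}$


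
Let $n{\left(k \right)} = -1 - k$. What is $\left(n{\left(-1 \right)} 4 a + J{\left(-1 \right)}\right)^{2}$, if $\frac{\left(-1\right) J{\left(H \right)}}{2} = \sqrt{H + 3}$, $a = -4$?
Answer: $8$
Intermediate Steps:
$J{\left(H \right)} = - 2 \sqrt{3 + H}$ ($J{\left(H \right)} = - 2 \sqrt{H + 3} = - 2 \sqrt{3 + H}$)
$\left(n{\left(-1 \right)} 4 a + J{\left(-1 \right)}\right)^{2} = \left(\left(-1 - -1\right) 4 \left(-4\right) - 2 \sqrt{3 - 1}\right)^{2} = \left(\left(-1 + 1\right) 4 \left(-4\right) - 2 \sqrt{2}\right)^{2} = \left(0 \cdot 4 \left(-4\right) - 2 \sqrt{2}\right)^{2} = \left(0 \left(-4\right) - 2 \sqrt{2}\right)^{2} = \left(0 - 2 \sqrt{2}\right)^{2} = \left(- 2 \sqrt{2}\right)^{2} = 8$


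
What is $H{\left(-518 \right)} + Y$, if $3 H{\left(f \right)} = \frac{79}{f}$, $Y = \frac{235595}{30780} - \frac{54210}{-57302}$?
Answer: $\frac{55792245391}{6525895572} \approx 8.5494$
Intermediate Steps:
$Y = \frac{1516864849}{176375556}$ ($Y = 235595 \cdot \frac{1}{30780} - - \frac{27105}{28651} = \frac{47119}{6156} + \frac{27105}{28651} = \frac{1516864849}{176375556} \approx 8.6002$)
$H{\left(f \right)} = \frac{79}{3 f}$ ($H{\left(f \right)} = \frac{79 \frac{1}{f}}{3} = \frac{79}{3 f}$)
$H{\left(-518 \right)} + Y = \frac{79}{3 \left(-518\right)} + \frac{1516864849}{176375556} = \frac{79}{3} \left(- \frac{1}{518}\right) + \frac{1516864849}{176375556} = - \frac{79}{1554} + \frac{1516864849}{176375556} = \frac{55792245391}{6525895572}$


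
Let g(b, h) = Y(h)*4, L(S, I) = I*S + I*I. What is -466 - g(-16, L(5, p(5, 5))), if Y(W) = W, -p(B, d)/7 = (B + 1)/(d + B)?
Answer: -11314/25 ≈ -452.56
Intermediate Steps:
p(B, d) = -7*(1 + B)/(B + d) (p(B, d) = -7*(B + 1)/(d + B) = -7*(1 + B)/(B + d))
L(S, I) = I² + I*S (L(S, I) = I*S + I² = I² + I*S)
g(b, h) = 4*h (g(b, h) = h*4 = 4*h)
-466 - g(-16, L(5, p(5, 5))) = -466 - 4*(7*(-1 - 1*5)/(5 + 5))*(7*(-1 - 1*5)/(5 + 5) + 5) = -466 - 4*(7*(-1 - 5)/10)*(7*(-1 - 5)/10 + 5) = -466 - 4*(7*(⅒)*(-6))*(7*(⅒)*(-6) + 5) = -466 - 4*(-21*(-21/5 + 5)/5) = -466 - 4*(-21/5*⅘) = -466 - 4*(-84)/25 = -466 - 1*(-336/25) = -466 + 336/25 = -11314/25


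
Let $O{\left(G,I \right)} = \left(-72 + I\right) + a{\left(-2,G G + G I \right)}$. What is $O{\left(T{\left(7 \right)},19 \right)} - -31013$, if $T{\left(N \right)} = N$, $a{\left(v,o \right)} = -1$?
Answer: $30959$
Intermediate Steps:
$O{\left(G,I \right)} = -73 + I$ ($O{\left(G,I \right)} = \left(-72 + I\right) - 1 = -73 + I$)
$O{\left(T{\left(7 \right)},19 \right)} - -31013 = \left(-73 + 19\right) - -31013 = -54 + 31013 = 30959$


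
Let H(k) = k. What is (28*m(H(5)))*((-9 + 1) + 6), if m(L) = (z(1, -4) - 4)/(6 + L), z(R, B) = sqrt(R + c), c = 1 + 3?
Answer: 224/11 - 56*sqrt(5)/11 ≈ 8.9800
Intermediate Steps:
c = 4
z(R, B) = sqrt(4 + R) (z(R, B) = sqrt(R + 4) = sqrt(4 + R))
m(L) = (-4 + sqrt(5))/(6 + L) (m(L) = (sqrt(4 + 1) - 4)/(6 + L) = (sqrt(5) - 4)/(6 + L) = (-4 + sqrt(5))/(6 + L))
(28*m(H(5)))*((-9 + 1) + 6) = (28*((-4 + sqrt(5))/(6 + 5)))*((-9 + 1) + 6) = (28*((-4 + sqrt(5))/11))*(-8 + 6) = (28*((-4 + sqrt(5))/11))*(-2) = (28*(-4/11 + sqrt(5)/11))*(-2) = (-112/11 + 28*sqrt(5)/11)*(-2) = 224/11 - 56*sqrt(5)/11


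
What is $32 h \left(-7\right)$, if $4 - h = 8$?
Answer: $896$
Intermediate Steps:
$h = -4$ ($h = 4 - 8 = -4$)
$32 h \left(-7\right) = 32 \left(-4\right) \left(-7\right) = \left(-128\right) \left(-7\right) = 896$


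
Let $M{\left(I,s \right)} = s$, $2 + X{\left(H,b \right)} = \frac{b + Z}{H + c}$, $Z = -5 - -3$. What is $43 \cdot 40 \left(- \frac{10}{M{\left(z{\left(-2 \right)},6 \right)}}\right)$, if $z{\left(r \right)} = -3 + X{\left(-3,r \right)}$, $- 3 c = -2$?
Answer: $- \frac{8600}{3} \approx -2866.7$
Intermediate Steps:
$c = \frac{2}{3}$ ($c = \left(- \frac{1}{3}\right) \left(-2\right) = \frac{2}{3} \approx 0.66667$)
$Z = -2$ ($Z = -5 + 3 = -2$)
$X{\left(H,b \right)} = -2 + \frac{-2 + b}{\frac{2}{3} + H}$ ($X{\left(H,b \right)} = -2 + \frac{b - 2}{H + \frac{2}{3}} = -2 + \frac{-2 + b}{\frac{2}{3} + H}$)
$z{\left(r \right)} = - \frac{29}{7} - \frac{3 r}{7}$ ($z{\left(r \right)} = -3 + \frac{-10 - -18 + 3 r}{2 + 3 \left(-3\right)} = -3 + \frac{-10 + 18 + 3 r}{2 - 9} = -3 + \frac{8 + 3 r}{-7} = -3 - \frac{8 + 3 r}{7} = -3 - \left(\frac{8}{7} + \frac{3 r}{7}\right) = - \frac{29}{7} - \frac{3 r}{7}$)
$43 \cdot 40 \left(- \frac{10}{M{\left(z{\left(-2 \right)},6 \right)}}\right) = 43 \cdot 40 \left(- \frac{10}{6}\right) = 1720 \left(\left(-10\right) \frac{1}{6}\right) = 1720 \left(- \frac{5}{3}\right) = - \frac{8600}{3}$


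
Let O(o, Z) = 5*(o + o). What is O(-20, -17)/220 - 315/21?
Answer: -175/11 ≈ -15.909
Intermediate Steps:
O(o, Z) = 10*o (O(o, Z) = 5*(2*o) = 10*o)
O(-20, -17)/220 - 315/21 = (10*(-20))/220 - 315/21 = -200*1/220 - 315*1/21 = -10/11 - 15 = -175/11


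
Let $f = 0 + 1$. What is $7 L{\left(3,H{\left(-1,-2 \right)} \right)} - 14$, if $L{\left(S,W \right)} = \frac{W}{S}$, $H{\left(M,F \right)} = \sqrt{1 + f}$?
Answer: $-14 + \frac{7 \sqrt{2}}{3} \approx -10.7$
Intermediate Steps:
$f = 1$
$H{\left(M,F \right)} = \sqrt{2}$ ($H{\left(M,F \right)} = \sqrt{1 + 1} = \sqrt{2}$)
$L{\left(S,W \right)} = \frac{W}{S}$
$7 L{\left(3,H{\left(-1,-2 \right)} \right)} - 14 = 7 \frac{\sqrt{2}}{3} - 14 = \frac{7 \sqrt{2}}{3} - 14 = -14 + \frac{7 \sqrt{2}}{3}$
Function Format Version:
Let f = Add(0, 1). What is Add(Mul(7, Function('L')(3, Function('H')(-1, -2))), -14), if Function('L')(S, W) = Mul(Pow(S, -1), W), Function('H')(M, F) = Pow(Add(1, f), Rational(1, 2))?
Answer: Add(-14, Mul(Rational(7, 3), Pow(2, Rational(1, 2)))) ≈ -10.700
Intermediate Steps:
f = 1
Function('H')(M, F) = Pow(2, Rational(1, 2)) (Function('H')(M, F) = Pow(Add(1, 1), Rational(1, 2)) = Pow(2, Rational(1, 2)))
Function('L')(S, W) = Mul(W, Pow(S, -1))
Add(Mul(7, Function('L')(3, Function('H')(-1, -2))), -14) = Add(Mul(7, Mul(Pow(2, Rational(1, 2)), Pow(3, -1))), -14) = Add(Mul(7, Mul(Pow(2, Rational(1, 2)), Rational(1, 3))), -14) = Add(Mul(7, Mul(Rational(1, 3), Pow(2, Rational(1, 2)))), -14) = Add(Mul(Rational(7, 3), Pow(2, Rational(1, 2))), -14) = Add(-14, Mul(Rational(7, 3), Pow(2, Rational(1, 2))))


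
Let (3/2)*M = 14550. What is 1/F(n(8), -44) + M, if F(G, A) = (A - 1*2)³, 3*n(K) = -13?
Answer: 944159199/97336 ≈ 9700.0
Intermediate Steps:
n(K) = -13/3 (n(K) = (⅓)*(-13) = -13/3)
F(G, A) = (-2 + A)³ (F(G, A) = (A - 2)³ = (-2 + A)³)
M = 9700 (M = (⅔)*14550 = 9700)
1/F(n(8), -44) + M = 1/((-2 - 44)³) + 9700 = 1/((-46)³) + 9700 = 1/(-97336) + 9700 = -1/97336 + 9700 = 944159199/97336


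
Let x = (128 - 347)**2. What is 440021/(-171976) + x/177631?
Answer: -69913229315/30548268856 ≈ -2.2886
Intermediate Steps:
x = 47961 (x = (-219)**2 = 47961)
440021/(-171976) + x/177631 = 440021/(-171976) + 47961/177631 = 440021*(-1/171976) + 47961*(1/177631) = -440021/171976 + 47961/177631 = -69913229315/30548268856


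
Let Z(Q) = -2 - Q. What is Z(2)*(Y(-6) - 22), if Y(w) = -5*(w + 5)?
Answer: 68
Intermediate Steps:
Y(w) = -25 - 5*w (Y(w) = -5*(5 + w) = -25 - 5*w)
Z(2)*(Y(-6) - 22) = (-2 - 1*2)*((-25 - 5*(-6)) - 22) = (-2 - 2)*((-25 + 30) - 22) = -4*(5 - 22) = -4*(-17) = 68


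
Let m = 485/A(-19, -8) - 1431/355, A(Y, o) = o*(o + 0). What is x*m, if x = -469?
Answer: -37797179/22720 ≈ -1663.6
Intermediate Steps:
A(Y, o) = o**2 (A(Y, o) = o*o = o**2)
m = 80591/22720 (m = 485/((-8)**2) - 1431/355 = 485/64 - 1431*1/355 = 485*(1/64) - 1431/355 = 485/64 - 1431/355 = 80591/22720 ≈ 3.5471)
x*m = -469*80591/22720 = -37797179/22720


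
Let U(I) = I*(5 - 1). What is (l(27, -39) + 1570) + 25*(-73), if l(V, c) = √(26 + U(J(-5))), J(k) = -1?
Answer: -255 + √22 ≈ -250.31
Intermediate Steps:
U(I) = 4*I (U(I) = I*4 = 4*I)
l(V, c) = √22 (l(V, c) = √(26 + 4*(-1)) = √(26 - 4) = √22)
(l(27, -39) + 1570) + 25*(-73) = (√22 + 1570) + 25*(-73) = (1570 + √22) - 1825 = -255 + √22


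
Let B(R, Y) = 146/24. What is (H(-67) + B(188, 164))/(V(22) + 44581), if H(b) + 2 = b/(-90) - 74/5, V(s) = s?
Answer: -359/1605708 ≈ -0.00022358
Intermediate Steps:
B(R, Y) = 73/12 (B(R, Y) = 146*(1/24) = 73/12)
H(b) = -84/5 - b/90 (H(b) = -2 + (b/(-90) - 74/5) = -2 + (b*(-1/90) - 74*1/5) = -2 + (-b/90 - 74/5) = -2 + (-74/5 - b/90) = -84/5 - b/90)
(H(-67) + B(188, 164))/(V(22) + 44581) = ((-84/5 - 1/90*(-67)) + 73/12)/(22 + 44581) = ((-84/5 + 67/90) + 73/12)/44603 = (-289/18 + 73/12)*(1/44603) = -359/36*1/44603 = -359/1605708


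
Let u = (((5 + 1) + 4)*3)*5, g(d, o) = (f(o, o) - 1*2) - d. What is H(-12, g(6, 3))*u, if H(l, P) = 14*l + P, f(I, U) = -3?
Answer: -26850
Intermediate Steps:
g(d, o) = -5 - d (g(d, o) = (-3 - 1*2) - d = (-3 - 2) - d = -5 - d)
H(l, P) = P + 14*l
u = 150 (u = ((6 + 4)*3)*5 = (10*3)*5 = 30*5 = 150)
H(-12, g(6, 3))*u = ((-5 - 1*6) + 14*(-12))*150 = ((-5 - 6) - 168)*150 = (-11 - 168)*150 = -179*150 = -26850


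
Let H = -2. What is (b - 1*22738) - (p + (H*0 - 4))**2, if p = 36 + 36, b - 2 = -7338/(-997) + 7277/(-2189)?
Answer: -59702559167/2182433 ≈ -27356.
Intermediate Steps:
b = 13172579/2182433 (b = 2 + (-7338/(-997) + 7277/(-2189)) = 2 + (-7338*(-1/997) + 7277*(-1/2189)) = 2 + (7338/997 - 7277/2189) = 2 + 8807713/2182433 = 13172579/2182433 ≈ 6.0357)
p = 72
(b - 1*22738) - (p + (H*0 - 4))**2 = (13172579/2182433 - 1*22738) - (72 + (-2*0 - 4))**2 = (13172579/2182433 - 22738) - (72 + (0 - 4))**2 = -49610988975/2182433 - (72 - 4)**2 = -49610988975/2182433 - 1*68**2 = -49610988975/2182433 - 1*4624 = -49610988975/2182433 - 4624 = -59702559167/2182433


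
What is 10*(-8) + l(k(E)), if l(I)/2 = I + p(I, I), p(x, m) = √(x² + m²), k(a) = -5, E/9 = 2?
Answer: -90 + 10*√2 ≈ -75.858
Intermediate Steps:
E = 18 (E = 9*2 = 18)
p(x, m) = √(m² + x²)
l(I) = 2*I + 2*√2*√(I²) (l(I) = 2*(I + √(I² + I²)) = 2*(I + √(2*I²)) = 2*(I + √2*√(I²)) = 2*I + 2*√2*√(I²))
10*(-8) + l(k(E)) = 10*(-8) + (2*(-5) + 2*√2*√((-5)²)) = -80 + (-10 + 2*√2*√25) = -80 + (-10 + 2*√2*5) = -80 + (-10 + 10*√2) = -90 + 10*√2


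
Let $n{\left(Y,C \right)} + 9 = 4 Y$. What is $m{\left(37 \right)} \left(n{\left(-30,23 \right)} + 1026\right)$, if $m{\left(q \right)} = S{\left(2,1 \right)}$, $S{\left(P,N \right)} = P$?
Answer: $1794$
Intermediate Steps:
$n{\left(Y,C \right)} = -9 + 4 Y$
$m{\left(q \right)} = 2$
$m{\left(37 \right)} \left(n{\left(-30,23 \right)} + 1026\right) = 2 \left(\left(-9 + 4 \left(-30\right)\right) + 1026\right) = 2 \left(\left(-9 - 120\right) + 1026\right) = 2 \left(-129 + 1026\right) = 2 \cdot 897 = 1794$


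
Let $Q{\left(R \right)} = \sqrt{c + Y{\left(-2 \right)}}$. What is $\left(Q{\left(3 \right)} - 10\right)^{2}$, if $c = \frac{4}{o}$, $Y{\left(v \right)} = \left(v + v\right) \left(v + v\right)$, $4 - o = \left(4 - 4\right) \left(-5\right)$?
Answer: $\left(10 - \sqrt{17}\right)^{2} \approx 34.538$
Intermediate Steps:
$o = 4$ ($o = 4 - \left(4 - 4\right) \left(-5\right) = 4 - 0 \left(-5\right) = 4 - 0 = 4 + 0 = 4$)
$Y{\left(v \right)} = 4 v^{2}$ ($Y{\left(v \right)} = 2 v 2 v = 4 v^{2}$)
$c = 1$ ($c = \frac{4}{4} = 4 \cdot \frac{1}{4} = 1$)
$Q{\left(R \right)} = \sqrt{17}$ ($Q{\left(R \right)} = \sqrt{1 + 4 \left(-2\right)^{2}} = \sqrt{1 + 4 \cdot 4} = \sqrt{1 + 16} = \sqrt{17}$)
$\left(Q{\left(3 \right)} - 10\right)^{2} = \left(\sqrt{17} - 10\right)^{2} = \left(-10 + \sqrt{17}\right)^{2}$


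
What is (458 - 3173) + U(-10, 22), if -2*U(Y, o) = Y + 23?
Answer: -5443/2 ≈ -2721.5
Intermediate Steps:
U(Y, o) = -23/2 - Y/2 (U(Y, o) = -(Y + 23)/2 = -(23 + Y)/2 = -23/2 - Y/2)
(458 - 3173) + U(-10, 22) = (458 - 3173) + (-23/2 - ½*(-10)) = -2715 + (-23/2 + 5) = -2715 - 13/2 = -5443/2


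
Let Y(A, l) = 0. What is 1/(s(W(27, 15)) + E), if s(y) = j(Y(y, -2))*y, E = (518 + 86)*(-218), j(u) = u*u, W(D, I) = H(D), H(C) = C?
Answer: -1/131672 ≈ -7.5946e-6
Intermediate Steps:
W(D, I) = D
j(u) = u**2
E = -131672 (E = 604*(-218) = -131672)
s(y) = 0 (s(y) = 0**2*y = 0*y = 0)
1/(s(W(27, 15)) + E) = 1/(0 - 131672) = 1/(-131672) = -1/131672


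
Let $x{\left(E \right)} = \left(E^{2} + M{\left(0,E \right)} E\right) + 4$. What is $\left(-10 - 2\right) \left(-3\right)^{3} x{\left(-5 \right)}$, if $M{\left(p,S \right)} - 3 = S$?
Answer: $12636$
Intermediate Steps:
$M{\left(p,S \right)} = 3 + S$
$x{\left(E \right)} = 4 + E^{2} + E \left(3 + E\right)$ ($x{\left(E \right)} = \left(E^{2} + \left(3 + E\right) E\right) + 4 = \left(E^{2} + E \left(3 + E\right)\right) + 4 = 4 + E^{2} + E \left(3 + E\right)$)
$\left(-10 - 2\right) \left(-3\right)^{3} x{\left(-5 \right)} = \left(-10 - 2\right) \left(-3\right)^{3} \left(4 + \left(-5\right)^{2} - 5 \left(3 - 5\right)\right) = \left(-10 - 2\right) \left(-27\right) \left(4 + 25 - -10\right) = \left(-12\right) \left(-27\right) \left(4 + 25 + 10\right) = 324 \cdot 39 = 12636$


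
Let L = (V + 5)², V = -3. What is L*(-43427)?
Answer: -173708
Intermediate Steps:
L = 4 (L = (-3 + 5)² = 2² = 4)
L*(-43427) = 4*(-43427) = -173708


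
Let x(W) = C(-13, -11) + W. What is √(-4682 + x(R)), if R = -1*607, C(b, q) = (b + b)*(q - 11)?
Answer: I*√4717 ≈ 68.68*I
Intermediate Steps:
C(b, q) = 2*b*(-11 + q) (C(b, q) = (2*b)*(-11 + q) = 2*b*(-11 + q))
R = -607
x(W) = 572 + W (x(W) = 2*(-13)*(-11 - 11) + W = 2*(-13)*(-22) + W = 572 + W)
√(-4682 + x(R)) = √(-4682 + (572 - 607)) = √(-4682 - 35) = √(-4717) = I*√4717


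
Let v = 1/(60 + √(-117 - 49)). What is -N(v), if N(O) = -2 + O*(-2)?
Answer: 3826/1883 - I*√166/1883 ≈ 2.0319 - 0.0068423*I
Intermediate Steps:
v = 1/(60 + I*√166) (v = 1/(60 + √(-166)) = 1/(60 + I*√166) ≈ 0.015932 - 0.0034212*I)
N(O) = -2 - 2*O
-N(v) = -(-2 - 2*(30/1883 - I*√166/3766)) = -(-2 + (-60/1883 + I*√166/1883)) = -(-3826/1883 + I*√166/1883) = 3826/1883 - I*√166/1883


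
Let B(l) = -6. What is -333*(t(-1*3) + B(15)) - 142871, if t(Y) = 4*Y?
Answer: -136877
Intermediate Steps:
-333*(t(-1*3) + B(15)) - 142871 = -333*(4*(-1*3) - 6) - 142871 = -333*(4*(-3) - 6) - 142871 = -333*(-12 - 6) - 142871 = -333*(-18) - 142871 = 5994 - 142871 = -136877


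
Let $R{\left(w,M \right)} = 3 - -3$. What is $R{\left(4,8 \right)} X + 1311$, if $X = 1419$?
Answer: $9825$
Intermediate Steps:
$R{\left(w,M \right)} = 6$ ($R{\left(w,M \right)} = 3 + 3 = 6$)
$R{\left(4,8 \right)} X + 1311 = 6 \cdot 1419 + 1311 = 8514 + 1311 = 9825$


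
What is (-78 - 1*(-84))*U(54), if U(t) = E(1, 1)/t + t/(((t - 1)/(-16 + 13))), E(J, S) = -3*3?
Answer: -1025/53 ≈ -19.340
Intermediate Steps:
E(J, S) = -9
U(t) = -9/t + t/(⅓ - t/3) (U(t) = -9/t + t/(((t - 1)/(-16 + 13))) = -9/t + t/(((-1 + t)/(-3))) = -9/t + t/(((-1 + t)*(-⅓))) = -9/t + t/(⅓ - t/3))
(-78 - 1*(-84))*U(54) = (-78 - 1*(-84))*(3*(3 - 1*54² - 3*54)/(54*(-1 + 54))) = (-78 + 84)*(3*(1/54)*(3 - 1*2916 - 162)/53) = 6*(3*(1/54)*(1/53)*(3 - 2916 - 162)) = 6*(3*(1/54)*(1/53)*(-3075)) = 6*(-1025/318) = -1025/53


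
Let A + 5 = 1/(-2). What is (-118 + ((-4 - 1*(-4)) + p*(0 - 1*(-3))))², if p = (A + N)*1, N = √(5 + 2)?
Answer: 72613/4 - 807*√7 ≈ 16018.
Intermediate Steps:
A = -11/2 (A = -5 + 1/(-2) = -5 - ½ = -11/2 ≈ -5.5000)
N = √7 ≈ 2.6458
p = -11/2 + √7 (p = (-11/2 + √7)*1 = -11/2 + √7 ≈ -2.8542)
(-118 + ((-4 - 1*(-4)) + p*(0 - 1*(-3))))² = (-118 + ((-4 - 1*(-4)) + (-11/2 + √7)*(0 - 1*(-3))))² = (-118 + ((-4 + 4) + (-11/2 + √7)*(0 + 3)))² = (-118 + (0 + (-11/2 + √7)*3))² = (-118 + (0 + (-33/2 + 3*√7)))² = (-118 + (-33/2 + 3*√7))² = (-269/2 + 3*√7)²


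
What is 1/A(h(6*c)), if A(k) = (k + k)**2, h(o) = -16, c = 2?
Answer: 1/1024 ≈ 0.00097656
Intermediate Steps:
A(k) = 4*k**2 (A(k) = (2*k)**2 = 4*k**2)
1/A(h(6*c)) = 1/(4*(-16)**2) = 1/(4*256) = 1/1024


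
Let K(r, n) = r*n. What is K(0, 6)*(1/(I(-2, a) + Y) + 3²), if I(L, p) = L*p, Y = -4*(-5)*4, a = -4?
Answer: 0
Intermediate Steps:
Y = 80 (Y = 20*4 = 80)
K(r, n) = n*r
K(0, 6)*(1/(I(-2, a) + Y) + 3²) = (6*0)*(1/(-2*(-4) + 80) + 3²) = 0*(1/(8 + 80) + 9) = 0*(1/88 + 9) = 0*(793/88) = 0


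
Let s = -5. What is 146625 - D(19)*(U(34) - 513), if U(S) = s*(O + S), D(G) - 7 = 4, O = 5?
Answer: 154413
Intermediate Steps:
D(G) = 11 (D(G) = 7 + 4 = 11)
U(S) = -25 - 5*S (U(S) = -5*(5 + S) = -25 - 5*S)
146625 - D(19)*(U(34) - 513) = 146625 - 11*((-25 - 5*34) - 513) = 146625 - 11*((-25 - 170) - 513) = 146625 - 11*(-195 - 513) = 146625 - 11*(-708) = 146625 - 1*(-7788) = 146625 + 7788 = 154413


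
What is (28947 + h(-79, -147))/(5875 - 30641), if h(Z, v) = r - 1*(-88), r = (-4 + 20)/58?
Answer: -120289/102602 ≈ -1.1724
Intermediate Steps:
r = 8/29 (r = 16*(1/58) = 8/29 ≈ 0.27586)
h(Z, v) = 2560/29 (h(Z, v) = 8/29 - 1*(-88) = 8/29 + 88 = 2560/29)
(28947 + h(-79, -147))/(5875 - 30641) = (28947 + 2560/29)/(5875 - 30641) = (842023/29)/(-24766) = (842023/29)*(-1/24766) = -120289/102602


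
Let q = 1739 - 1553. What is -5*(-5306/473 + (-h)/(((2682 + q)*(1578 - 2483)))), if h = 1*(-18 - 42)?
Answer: 1147663635/20461507 ≈ 56.089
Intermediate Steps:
q = 186
h = -60 (h = 1*(-60) = -60)
-5*(-5306/473 + (-h)/(((2682 + q)*(1578 - 2483)))) = -5*(-5306/473 + (-1*(-60))/(((2682 + 186)*(1578 - 2483)))) = -5*(-5306*1/473 + 60/((2868*(-905)))) = -5*(-5306/473 + 60/(-2595540)) = -5*(-5306/473 + 60*(-1/2595540)) = -5*(-5306/473 - 1/43259) = -5*(-229532727/20461507) = 1147663635/20461507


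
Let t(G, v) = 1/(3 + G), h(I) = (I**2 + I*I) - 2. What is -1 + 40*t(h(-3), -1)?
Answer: 21/19 ≈ 1.1053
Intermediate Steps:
h(I) = -2 + 2*I**2 (h(I) = (I**2 + I**2) - 2 = 2*I**2 - 2 = -2 + 2*I**2)
-1 + 40*t(h(-3), -1) = -1 + 40/(3 + (-2 + 2*(-3)**2)) = -1 + 40/(3 + (-2 + 2*9)) = -1 + 40/(3 + (-2 + 18)) = -1 + 40/(3 + 16) = -1 + 40/19 = 21/19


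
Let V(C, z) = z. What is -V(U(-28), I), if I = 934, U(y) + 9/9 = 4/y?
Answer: -934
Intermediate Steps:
U(y) = -1 + 4/y
-V(U(-28), I) = -1*934 = -934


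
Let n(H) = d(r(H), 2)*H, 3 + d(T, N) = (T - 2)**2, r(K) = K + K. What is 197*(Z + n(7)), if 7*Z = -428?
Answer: 1276757/7 ≈ 1.8239e+5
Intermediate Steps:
r(K) = 2*K
d(T, N) = -3 + (-2 + T)**2 (d(T, N) = -3 + (T - 2)**2 = -3 + (-2 + T)**2)
Z = -428/7 (Z = (1/7)*(-428) = -428/7 ≈ -61.143)
n(H) = H*(-3 + (-2 + 2*H)**2) (n(H) = (-3 + (-2 + 2*H)**2)*H = H*(-3 + (-2 + 2*H)**2))
197*(Z + n(7)) = 197*(-428/7 + 7*(-3 + 4*(-1 + 7)**2)) = 197*(-428/7 + 7*(-3 + 4*6**2)) = 197*(-428/7 + 7*(-3 + 4*36)) = 197*(-428/7 + 7*(-3 + 144)) = 197*(-428/7 + 7*141) = 197*(-428/7 + 987) = 197*(6481/7) = 1276757/7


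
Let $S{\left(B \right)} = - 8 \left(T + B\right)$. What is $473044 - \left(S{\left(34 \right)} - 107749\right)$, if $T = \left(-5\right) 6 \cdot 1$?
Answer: $580825$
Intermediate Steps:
$T = -30$ ($T = \left(-30\right) 1 = -30$)
$S{\left(B \right)} = 240 - 8 B$ ($S{\left(B \right)} = - 8 \left(-30 + B\right) = 240 - 8 B$)
$473044 - \left(S{\left(34 \right)} - 107749\right) = 473044 - \left(\left(240 - 272\right) - 107749\right) = 473044 - \left(-32 - 107749\right) = 473044 - -107781 = 473044 + 107781 = 580825$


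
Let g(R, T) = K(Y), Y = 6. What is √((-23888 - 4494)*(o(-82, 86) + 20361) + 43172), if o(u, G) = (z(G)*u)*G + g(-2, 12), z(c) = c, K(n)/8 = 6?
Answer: √16633683238 ≈ 1.2897e+5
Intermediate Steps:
K(n) = 48 (K(n) = 8*6 = 48)
g(R, T) = 48
o(u, G) = 48 + u*G² (o(u, G) = (G*u)*G + 48 = u*G² + 48 = 48 + u*G²)
√((-23888 - 4494)*(o(-82, 86) + 20361) + 43172) = √((-23888 - 4494)*((48 - 82*86²) + 20361) + 43172) = √(-28382*((48 - 82*7396) + 20361) + 43172) = √(-28382*((48 - 606472) + 20361) + 43172) = √(-28382*(-606424 + 20361) + 43172) = √(-28382*(-586063) + 43172) = √(16633640066 + 43172) = √16633683238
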